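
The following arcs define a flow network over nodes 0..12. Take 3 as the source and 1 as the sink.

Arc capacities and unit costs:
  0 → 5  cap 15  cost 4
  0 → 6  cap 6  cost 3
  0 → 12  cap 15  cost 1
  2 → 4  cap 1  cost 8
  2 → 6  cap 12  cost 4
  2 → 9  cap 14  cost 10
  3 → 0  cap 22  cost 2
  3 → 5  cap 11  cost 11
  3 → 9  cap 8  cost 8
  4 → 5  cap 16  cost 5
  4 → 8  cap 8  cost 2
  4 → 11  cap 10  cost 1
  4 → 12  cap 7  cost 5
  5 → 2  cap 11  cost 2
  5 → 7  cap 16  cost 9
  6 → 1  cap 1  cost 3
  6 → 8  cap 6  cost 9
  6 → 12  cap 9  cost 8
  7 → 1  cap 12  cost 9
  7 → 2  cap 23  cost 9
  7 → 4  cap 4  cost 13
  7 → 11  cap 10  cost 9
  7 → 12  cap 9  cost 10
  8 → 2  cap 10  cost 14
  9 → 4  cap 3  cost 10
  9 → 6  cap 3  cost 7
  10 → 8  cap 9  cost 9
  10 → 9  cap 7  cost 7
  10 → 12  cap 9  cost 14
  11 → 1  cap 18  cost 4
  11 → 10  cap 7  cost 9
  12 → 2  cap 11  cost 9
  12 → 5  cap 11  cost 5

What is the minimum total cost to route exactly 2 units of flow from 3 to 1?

shortest-cost path #1: 3→0→6→1 push 1 @ unit cost 8 (adds 8)
shortest-cost path #2: 3→0→5→2→4→11→1 push 1 @ unit cost 21 (adds 21)
total cost = 29

Minimum cost for 2 units: 29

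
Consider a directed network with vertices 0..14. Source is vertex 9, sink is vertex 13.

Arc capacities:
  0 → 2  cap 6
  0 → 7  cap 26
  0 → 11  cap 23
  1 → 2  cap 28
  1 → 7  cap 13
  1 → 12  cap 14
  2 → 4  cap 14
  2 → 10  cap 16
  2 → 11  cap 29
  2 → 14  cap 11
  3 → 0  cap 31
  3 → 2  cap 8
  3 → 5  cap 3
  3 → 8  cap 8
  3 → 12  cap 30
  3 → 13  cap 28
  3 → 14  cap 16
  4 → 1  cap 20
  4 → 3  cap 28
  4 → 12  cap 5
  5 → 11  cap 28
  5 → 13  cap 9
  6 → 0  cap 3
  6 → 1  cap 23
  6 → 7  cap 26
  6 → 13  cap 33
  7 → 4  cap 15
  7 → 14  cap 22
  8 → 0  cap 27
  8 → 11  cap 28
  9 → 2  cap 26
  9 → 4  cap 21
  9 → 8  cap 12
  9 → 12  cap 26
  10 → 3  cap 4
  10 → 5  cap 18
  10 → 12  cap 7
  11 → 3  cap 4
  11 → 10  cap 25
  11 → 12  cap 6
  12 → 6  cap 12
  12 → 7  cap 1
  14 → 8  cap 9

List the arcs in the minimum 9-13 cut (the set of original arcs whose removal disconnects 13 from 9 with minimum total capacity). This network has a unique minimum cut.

Min-cut arcs: {(3,13), (5,13), (12,6)} (total capacity 49)

augment #1: 9→4→3→13 push 21
augment #2: 9→12→6→13 push 12
augment #3: 9→2→4→3→13 push 7
augment #4: 9→2→10→5→13 push 9
max flow = 49; residual-reachable set from 9 gives S-side
cut edges (S→T): {(3,13), (5,13), (12,6)} total cap 49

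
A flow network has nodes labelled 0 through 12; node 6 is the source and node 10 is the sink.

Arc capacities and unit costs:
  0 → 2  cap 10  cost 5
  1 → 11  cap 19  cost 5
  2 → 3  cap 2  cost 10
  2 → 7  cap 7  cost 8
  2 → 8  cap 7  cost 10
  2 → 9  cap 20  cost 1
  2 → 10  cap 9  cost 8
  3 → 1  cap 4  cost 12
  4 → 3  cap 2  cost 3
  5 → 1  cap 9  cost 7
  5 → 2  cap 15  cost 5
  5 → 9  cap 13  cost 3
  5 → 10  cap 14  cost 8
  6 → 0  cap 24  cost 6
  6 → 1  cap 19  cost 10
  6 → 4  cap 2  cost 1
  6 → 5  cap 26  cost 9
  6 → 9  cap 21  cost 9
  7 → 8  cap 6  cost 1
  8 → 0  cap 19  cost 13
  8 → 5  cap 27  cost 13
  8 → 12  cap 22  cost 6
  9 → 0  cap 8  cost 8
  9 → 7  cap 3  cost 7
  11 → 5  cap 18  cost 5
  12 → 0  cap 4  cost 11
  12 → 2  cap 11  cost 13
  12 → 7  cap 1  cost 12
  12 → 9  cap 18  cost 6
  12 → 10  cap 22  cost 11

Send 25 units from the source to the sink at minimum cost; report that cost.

Minimum cost for 25 units: 477

shortest-cost path #1: 6→5→10 push 14 @ unit cost 17 (adds 238)
shortest-cost path #2: 6→0→2→10 push 9 @ unit cost 19 (adds 171)
shortest-cost path #3: 6→9→7→8→12→10 push 2 @ unit cost 34 (adds 68)
total cost = 477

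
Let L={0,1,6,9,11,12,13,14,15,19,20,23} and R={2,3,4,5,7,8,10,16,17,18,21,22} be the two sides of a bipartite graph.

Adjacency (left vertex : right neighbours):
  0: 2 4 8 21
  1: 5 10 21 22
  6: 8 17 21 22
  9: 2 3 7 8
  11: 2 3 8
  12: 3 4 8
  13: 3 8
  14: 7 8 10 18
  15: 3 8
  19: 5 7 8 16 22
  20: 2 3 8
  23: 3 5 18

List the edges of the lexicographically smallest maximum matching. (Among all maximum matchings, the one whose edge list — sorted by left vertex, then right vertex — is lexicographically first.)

Lex-smallest maximum matching: {(0,21), (1,5), (6,17), (9,7), (11,2), (12,4), (13,3), (14,10), (15,8), (19,16), (23,18)}

|M| = 11 (so the lex-smallest maximum matching has 11 edges)
process left vertices in ascending order; for each, take the smallest-labelled available neighbour that still permits 11 edges overall, or leave it unmatched if none does
lex-smallest matching: {0-21, 1-5, 6-17, 9-7, 11-2, 12-4, 13-3, 14-10, 15-8, 19-16, 23-18}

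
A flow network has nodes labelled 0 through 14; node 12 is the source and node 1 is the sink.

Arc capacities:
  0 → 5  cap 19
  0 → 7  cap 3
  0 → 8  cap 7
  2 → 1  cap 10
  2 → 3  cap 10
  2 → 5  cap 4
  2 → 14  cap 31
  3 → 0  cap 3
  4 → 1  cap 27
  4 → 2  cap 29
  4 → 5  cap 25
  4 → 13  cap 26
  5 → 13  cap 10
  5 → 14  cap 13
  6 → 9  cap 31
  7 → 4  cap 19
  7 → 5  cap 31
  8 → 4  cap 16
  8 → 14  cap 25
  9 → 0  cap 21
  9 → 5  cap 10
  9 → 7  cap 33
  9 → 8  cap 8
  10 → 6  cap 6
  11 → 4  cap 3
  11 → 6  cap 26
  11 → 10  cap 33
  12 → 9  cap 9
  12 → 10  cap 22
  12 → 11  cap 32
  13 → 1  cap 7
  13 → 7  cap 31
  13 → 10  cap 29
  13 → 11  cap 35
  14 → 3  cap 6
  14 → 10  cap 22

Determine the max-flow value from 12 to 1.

Maximum flow value: 43

augment #1: 12→11→4→1 bottleneck 3, total now 3
augment #2: 12→9→5→13→1 bottleneck 7, total now 10
augment #3: 12→9→7→4→1 bottleneck 2, total now 12
augment #4: 12→10→6→9→7→4→1 bottleneck 6, total now 18
augment #5: 12→11→6→9→7→4→1 bottleneck 11, total now 29
augment #6: 12→11→6→9→8→4→1 bottleneck 5, total now 34
augment #7: 12→11→6→9→8→4→2→1 bottleneck 3, total now 37
augment #8: 12→11→6→9→0→8→4→2→1 bottleneck 6, total now 43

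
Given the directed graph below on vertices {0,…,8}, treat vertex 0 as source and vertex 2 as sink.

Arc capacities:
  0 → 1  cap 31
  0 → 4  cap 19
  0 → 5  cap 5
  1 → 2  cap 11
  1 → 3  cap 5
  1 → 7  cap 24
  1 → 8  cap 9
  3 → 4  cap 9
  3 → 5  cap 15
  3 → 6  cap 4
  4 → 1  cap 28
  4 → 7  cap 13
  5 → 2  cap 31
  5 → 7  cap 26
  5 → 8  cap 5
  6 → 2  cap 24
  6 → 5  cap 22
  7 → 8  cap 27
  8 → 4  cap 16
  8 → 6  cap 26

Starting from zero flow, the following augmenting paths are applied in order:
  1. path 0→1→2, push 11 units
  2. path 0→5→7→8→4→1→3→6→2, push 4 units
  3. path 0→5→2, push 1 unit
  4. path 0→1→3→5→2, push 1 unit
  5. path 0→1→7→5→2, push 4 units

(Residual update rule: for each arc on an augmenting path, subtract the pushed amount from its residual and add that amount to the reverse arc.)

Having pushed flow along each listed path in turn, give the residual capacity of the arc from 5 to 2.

after path 1 (0→1→2, push 11): res(5,2)=31
after path 2 (0→5→7→8→4→1→3→6→2, push 4): res(5,2)=31
after path 3 (0→5→2, push 1): res(5,2)=30
after path 4 (0→1→3→5→2, push 1): res(5,2)=29
after path 5 (0→1→7→5→2, push 4): res(5,2)=25

Residual capacity of (5,2): 25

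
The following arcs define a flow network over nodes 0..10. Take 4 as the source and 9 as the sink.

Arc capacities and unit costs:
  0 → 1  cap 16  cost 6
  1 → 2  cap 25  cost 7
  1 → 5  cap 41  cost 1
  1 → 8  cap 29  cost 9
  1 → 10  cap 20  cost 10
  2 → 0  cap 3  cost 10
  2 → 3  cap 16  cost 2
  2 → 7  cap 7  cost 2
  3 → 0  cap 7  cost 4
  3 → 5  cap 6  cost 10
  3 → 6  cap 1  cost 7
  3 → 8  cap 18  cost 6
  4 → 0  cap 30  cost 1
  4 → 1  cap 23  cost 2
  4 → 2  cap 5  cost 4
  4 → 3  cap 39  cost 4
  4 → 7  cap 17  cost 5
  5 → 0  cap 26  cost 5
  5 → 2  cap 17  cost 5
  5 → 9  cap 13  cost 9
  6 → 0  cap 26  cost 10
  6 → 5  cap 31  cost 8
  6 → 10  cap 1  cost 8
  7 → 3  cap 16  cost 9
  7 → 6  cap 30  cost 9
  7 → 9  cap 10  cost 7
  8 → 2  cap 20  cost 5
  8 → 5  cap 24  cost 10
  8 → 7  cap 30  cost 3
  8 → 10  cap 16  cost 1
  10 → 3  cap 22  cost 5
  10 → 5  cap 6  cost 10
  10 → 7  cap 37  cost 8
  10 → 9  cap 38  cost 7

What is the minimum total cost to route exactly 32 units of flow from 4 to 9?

shortest-cost path #1: 4→7→9 push 10 @ unit cost 12 (adds 120)
shortest-cost path #2: 4→1→5→9 push 13 @ unit cost 12 (adds 156)
shortest-cost path #3: 4→3→8→10→9 push 9 @ unit cost 18 (adds 162)
total cost = 438

Minimum cost for 32 units: 438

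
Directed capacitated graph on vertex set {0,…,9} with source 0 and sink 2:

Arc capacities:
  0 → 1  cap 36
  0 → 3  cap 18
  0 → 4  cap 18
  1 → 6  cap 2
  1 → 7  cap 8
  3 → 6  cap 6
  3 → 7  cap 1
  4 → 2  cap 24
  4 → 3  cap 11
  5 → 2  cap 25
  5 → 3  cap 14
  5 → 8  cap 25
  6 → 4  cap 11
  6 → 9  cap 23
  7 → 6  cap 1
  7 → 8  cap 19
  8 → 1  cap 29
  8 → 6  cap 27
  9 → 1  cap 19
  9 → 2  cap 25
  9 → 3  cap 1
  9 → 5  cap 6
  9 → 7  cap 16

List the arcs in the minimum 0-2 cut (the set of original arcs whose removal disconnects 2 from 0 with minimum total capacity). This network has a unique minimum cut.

augment #1: 0→4→2 push 18
augment #2: 0→1→6→4→2 push 2
augment #3: 0→3→6→4→2 push 4
augment #4: 0→3→6→9→2 push 2
augment #5: 0→1→7→6→9→2 push 1
augment #6: 0→1→7→8→6→9→2 push 7
augment #7: 0→3→7→8→6→9→2 push 1
max flow = 35; residual-reachable set from 0 gives S-side
cut edges (S→T): {(0,4), (1,6), (1,7), (3,6), (3,7)} total cap 35

Min-cut arcs: {(0,4), (1,6), (1,7), (3,6), (3,7)} (total capacity 35)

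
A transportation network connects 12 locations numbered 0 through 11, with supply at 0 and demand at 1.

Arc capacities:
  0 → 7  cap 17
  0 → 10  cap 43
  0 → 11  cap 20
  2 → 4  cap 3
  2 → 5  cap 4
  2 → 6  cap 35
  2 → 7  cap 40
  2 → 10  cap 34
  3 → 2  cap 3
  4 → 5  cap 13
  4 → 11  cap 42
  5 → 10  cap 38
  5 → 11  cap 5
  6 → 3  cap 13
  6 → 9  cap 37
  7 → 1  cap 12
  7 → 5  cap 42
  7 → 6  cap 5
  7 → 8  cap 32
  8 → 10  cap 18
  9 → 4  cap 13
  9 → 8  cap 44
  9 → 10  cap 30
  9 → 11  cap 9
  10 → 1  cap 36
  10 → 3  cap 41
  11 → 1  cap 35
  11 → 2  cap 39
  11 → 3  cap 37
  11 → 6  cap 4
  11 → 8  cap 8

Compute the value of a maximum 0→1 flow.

Maximum flow value: 76

augment #1: 0→7→1 bottleneck 12, total now 12
augment #2: 0→10→1 bottleneck 36, total now 48
augment #3: 0→11→1 bottleneck 20, total now 68
augment #4: 0→7→5→11→1 bottleneck 5, total now 73
augment #5: 0→10→3→2→4→11→1 bottleneck 3, total now 76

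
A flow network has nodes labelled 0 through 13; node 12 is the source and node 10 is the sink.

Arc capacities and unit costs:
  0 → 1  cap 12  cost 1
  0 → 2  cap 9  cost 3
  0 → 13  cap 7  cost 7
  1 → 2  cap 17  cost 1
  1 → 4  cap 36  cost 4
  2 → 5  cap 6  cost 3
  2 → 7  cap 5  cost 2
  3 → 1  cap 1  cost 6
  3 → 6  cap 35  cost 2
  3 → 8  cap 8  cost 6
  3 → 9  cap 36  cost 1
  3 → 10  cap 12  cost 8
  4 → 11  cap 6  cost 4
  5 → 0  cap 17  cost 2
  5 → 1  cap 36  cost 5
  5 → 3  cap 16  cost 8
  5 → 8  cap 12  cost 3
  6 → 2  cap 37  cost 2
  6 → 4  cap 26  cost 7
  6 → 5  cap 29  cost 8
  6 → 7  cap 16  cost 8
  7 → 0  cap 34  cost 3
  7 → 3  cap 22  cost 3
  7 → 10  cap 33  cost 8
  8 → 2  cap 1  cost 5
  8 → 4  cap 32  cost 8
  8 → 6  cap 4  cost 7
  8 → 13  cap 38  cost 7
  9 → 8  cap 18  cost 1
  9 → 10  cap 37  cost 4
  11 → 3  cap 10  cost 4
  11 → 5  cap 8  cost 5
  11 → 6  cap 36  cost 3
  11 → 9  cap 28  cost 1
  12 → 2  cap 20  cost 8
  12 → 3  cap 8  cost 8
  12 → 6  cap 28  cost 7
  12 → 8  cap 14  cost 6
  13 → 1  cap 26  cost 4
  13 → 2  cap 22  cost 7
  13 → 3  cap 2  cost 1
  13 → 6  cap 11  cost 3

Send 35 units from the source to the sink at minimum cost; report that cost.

shortest-cost path #1: 12→3→9→10 push 8 @ unit cost 13 (adds 104)
shortest-cost path #2: 12→2→7→10 push 5 @ unit cost 18 (adds 90)
shortest-cost path #3: 12→8→13→3→9→10 push 2 @ unit cost 19 (adds 38)
shortest-cost path #4: 12→6→7→10 push 16 @ unit cost 23 (adds 368)
shortest-cost path #5: 12→6→4→11→9→10 push 4 @ unit cost 23 (adds 92)
total cost = 692

Minimum cost for 35 units: 692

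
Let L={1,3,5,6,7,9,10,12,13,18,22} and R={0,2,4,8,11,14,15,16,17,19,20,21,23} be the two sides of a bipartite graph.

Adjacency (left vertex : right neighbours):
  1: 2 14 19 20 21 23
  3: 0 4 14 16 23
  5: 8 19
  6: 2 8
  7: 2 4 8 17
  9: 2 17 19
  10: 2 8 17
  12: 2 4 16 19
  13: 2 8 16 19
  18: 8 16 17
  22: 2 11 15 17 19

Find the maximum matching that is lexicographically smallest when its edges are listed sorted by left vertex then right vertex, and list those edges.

|M| = 9 (so the lex-smallest maximum matching has 9 edges)
process left vertices in ascending order; for each, take the smallest-labelled available neighbour that still permits 9 edges overall, or leave it unmatched if none does
lex-smallest matching: {1-14, 3-0, 5-8, 6-2, 7-4, 9-17, 12-16, 13-19, 22-11}

Lex-smallest maximum matching: {(1,14), (3,0), (5,8), (6,2), (7,4), (9,17), (12,16), (13,19), (22,11)}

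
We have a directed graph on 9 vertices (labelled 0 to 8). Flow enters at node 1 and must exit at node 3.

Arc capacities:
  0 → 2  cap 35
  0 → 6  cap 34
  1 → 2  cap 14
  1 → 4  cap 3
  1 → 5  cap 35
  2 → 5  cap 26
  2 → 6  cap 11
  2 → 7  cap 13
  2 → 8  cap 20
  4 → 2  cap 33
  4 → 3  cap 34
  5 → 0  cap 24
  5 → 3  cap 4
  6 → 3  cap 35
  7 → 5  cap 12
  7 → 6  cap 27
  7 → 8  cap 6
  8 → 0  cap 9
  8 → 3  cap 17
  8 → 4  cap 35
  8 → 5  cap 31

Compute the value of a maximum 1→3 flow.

Maximum flow value: 45

augment #1: 1→4→3 bottleneck 3, total now 3
augment #2: 1→5→3 bottleneck 4, total now 7
augment #3: 1→2→6→3 bottleneck 11, total now 18
augment #4: 1→2→8→3 bottleneck 3, total now 21
augment #5: 1→5→0→6→3 bottleneck 24, total now 45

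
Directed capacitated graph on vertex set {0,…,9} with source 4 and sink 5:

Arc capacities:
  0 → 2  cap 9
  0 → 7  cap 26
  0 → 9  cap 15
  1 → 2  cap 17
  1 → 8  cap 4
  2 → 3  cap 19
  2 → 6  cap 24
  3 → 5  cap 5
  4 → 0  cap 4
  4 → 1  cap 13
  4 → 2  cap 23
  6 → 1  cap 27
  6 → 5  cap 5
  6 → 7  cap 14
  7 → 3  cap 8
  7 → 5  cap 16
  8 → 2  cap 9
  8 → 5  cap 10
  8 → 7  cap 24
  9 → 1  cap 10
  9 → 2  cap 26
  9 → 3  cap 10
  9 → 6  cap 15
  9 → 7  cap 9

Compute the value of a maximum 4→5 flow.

Maximum flow value: 30

augment #1: 4→0→7→5 bottleneck 4, total now 4
augment #2: 4→1→8→5 bottleneck 4, total now 8
augment #3: 4→2→3→5 bottleneck 5, total now 13
augment #4: 4→2→6→5 bottleneck 5, total now 18
augment #5: 4→2→6→7→5 bottleneck 12, total now 30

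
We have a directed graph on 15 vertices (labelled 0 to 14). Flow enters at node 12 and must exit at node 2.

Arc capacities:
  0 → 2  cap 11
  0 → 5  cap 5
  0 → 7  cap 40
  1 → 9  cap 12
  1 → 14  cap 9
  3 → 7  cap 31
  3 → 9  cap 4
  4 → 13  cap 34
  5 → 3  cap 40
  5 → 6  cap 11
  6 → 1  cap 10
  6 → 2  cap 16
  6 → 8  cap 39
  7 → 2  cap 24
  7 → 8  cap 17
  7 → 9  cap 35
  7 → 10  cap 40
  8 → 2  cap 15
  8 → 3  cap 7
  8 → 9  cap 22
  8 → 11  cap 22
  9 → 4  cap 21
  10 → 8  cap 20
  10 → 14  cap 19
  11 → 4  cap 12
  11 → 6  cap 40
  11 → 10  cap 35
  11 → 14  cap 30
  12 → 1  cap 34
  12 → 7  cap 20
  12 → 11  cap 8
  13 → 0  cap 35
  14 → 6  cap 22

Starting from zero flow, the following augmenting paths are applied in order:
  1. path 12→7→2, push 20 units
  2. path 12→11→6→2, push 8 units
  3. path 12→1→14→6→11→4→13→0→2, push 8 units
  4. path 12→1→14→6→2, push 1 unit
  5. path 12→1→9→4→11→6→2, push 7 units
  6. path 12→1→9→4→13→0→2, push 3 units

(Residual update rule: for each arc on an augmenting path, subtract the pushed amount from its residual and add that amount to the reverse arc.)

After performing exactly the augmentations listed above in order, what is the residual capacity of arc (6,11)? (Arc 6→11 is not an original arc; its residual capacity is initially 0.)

after path 1 (12→7→2, push 20): res(6,11)=0
after path 2 (12→11→6→2, push 8): res(6,11)=8
after path 3 (12→1→14→6→11→4→13→0→2, push 8): res(6,11)=0
after path 4 (12→1→14→6→2, push 1): res(6,11)=0
after path 5 (12→1→9→4→11→6→2, push 7): res(6,11)=7
after path 6 (12→1→9→4→13→0→2, push 3): res(6,11)=7

Residual capacity of (6,11): 7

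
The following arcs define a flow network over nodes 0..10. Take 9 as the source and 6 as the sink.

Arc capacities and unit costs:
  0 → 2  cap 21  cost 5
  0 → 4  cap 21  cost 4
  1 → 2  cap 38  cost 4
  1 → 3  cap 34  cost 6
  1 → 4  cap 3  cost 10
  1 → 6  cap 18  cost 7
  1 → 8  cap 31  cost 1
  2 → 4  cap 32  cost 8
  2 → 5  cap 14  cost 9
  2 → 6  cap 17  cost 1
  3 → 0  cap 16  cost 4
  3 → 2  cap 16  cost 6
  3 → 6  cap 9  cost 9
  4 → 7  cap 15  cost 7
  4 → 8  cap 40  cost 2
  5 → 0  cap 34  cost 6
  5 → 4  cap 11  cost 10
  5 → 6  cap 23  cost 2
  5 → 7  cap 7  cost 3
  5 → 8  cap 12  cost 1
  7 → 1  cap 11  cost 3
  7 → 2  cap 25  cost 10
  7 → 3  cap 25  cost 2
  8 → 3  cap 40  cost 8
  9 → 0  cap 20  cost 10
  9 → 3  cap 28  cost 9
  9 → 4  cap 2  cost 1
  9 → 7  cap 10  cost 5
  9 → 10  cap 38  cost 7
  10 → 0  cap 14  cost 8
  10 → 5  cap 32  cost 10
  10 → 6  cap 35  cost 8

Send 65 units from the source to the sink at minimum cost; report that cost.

shortest-cost path #1: 9→7→1→2→6 push 10 @ unit cost 13 (adds 130)
shortest-cost path #2: 9→10→6 push 35 @ unit cost 15 (adds 525)
shortest-cost path #3: 9→0→2→6 push 7 @ unit cost 16 (adds 112)
shortest-cost path #4: 9→3→6 push 9 @ unit cost 18 (adds 162)
shortest-cost path #5: 9→0→2→1→6 push 4 @ unit cost 18 (adds 72)
total cost = 1001

Minimum cost for 65 units: 1001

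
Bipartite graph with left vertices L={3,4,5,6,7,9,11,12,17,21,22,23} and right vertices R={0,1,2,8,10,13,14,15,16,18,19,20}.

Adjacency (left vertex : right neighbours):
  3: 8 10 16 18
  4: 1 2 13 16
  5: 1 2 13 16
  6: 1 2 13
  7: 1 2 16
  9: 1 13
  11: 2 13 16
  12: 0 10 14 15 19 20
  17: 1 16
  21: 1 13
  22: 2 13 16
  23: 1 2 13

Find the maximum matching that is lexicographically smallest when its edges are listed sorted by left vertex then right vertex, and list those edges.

Lex-smallest maximum matching: {(3,8), (4,1), (5,2), (6,13), (7,16), (12,0)}

|M| = 6 (so the lex-smallest maximum matching has 6 edges)
process left vertices in ascending order; for each, take the smallest-labelled available neighbour that still permits 6 edges overall, or leave it unmatched if none does
lex-smallest matching: {3-8, 4-1, 5-2, 6-13, 7-16, 12-0}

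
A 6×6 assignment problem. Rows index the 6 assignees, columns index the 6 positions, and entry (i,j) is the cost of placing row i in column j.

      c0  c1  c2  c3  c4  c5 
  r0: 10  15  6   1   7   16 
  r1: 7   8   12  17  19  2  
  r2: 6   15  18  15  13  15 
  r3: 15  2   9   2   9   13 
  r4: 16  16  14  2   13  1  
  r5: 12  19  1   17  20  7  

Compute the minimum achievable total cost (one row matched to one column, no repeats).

optimal assignment: row0→col4 (cost 7), row1→col5 (cost 2), row2→col0 (cost 6), row3→col1 (cost 2), row4→col3 (cost 2), row5→col2 (cost 1)
total = 7 + 2 + 6 + 2 + 2 + 1 = 20

Minimum assignment cost: 20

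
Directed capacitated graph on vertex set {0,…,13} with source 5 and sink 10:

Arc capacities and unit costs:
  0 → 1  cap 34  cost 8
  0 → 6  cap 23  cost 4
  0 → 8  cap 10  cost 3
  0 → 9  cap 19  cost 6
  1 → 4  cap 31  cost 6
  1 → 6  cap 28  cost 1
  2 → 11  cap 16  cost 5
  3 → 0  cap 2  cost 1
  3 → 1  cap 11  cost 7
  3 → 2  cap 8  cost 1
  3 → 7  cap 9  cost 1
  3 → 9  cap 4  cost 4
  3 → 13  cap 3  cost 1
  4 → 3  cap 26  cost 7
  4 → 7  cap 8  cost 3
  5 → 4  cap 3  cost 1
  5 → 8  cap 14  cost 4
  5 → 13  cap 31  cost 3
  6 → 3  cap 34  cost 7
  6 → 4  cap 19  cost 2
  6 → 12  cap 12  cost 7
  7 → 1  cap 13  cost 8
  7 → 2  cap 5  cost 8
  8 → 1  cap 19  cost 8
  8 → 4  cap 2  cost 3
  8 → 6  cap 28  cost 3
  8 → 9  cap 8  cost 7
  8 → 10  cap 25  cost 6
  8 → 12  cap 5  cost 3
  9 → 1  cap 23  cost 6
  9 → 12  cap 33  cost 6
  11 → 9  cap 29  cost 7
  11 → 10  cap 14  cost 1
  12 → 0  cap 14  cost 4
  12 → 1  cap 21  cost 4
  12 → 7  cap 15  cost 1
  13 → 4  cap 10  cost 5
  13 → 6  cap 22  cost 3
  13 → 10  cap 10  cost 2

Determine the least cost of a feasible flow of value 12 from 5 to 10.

shortest-cost path #1: 5→13→10 push 10 @ unit cost 5 (adds 50)
shortest-cost path #2: 5→8→10 push 2 @ unit cost 10 (adds 20)
total cost = 70

Minimum cost for 12 units: 70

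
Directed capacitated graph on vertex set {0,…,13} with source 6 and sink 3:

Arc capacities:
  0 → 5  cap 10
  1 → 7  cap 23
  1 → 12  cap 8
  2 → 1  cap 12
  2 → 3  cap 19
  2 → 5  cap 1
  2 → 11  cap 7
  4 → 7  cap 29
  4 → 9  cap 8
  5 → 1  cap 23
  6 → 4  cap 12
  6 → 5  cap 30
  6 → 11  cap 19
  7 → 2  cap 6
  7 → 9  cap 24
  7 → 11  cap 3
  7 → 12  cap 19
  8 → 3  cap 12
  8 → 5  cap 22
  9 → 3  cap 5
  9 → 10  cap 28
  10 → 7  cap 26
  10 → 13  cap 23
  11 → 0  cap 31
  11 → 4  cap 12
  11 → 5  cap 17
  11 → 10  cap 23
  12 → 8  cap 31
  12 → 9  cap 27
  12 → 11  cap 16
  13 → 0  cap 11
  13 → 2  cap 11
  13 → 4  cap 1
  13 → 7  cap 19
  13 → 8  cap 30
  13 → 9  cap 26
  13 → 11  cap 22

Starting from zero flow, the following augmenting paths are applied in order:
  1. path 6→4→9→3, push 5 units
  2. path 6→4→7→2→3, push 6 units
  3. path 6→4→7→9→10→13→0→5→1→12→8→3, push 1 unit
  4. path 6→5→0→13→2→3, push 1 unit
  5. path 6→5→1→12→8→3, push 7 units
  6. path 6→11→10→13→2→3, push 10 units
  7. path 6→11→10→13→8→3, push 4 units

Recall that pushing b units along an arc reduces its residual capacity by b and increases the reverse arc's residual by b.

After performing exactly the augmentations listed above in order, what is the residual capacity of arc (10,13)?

Residual capacity of (10,13): 8

after path 1 (6→4→9→3, push 5): res(10,13)=23
after path 2 (6→4→7→2→3, push 6): res(10,13)=23
after path 3 (6→4→7→9→10→13→0→5→1→12→8→3, push 1): res(10,13)=22
after path 4 (6→5→0→13→2→3, push 1): res(10,13)=22
after path 5 (6→5→1→12→8→3, push 7): res(10,13)=22
after path 6 (6→11→10→13→2→3, push 10): res(10,13)=12
after path 7 (6→11→10→13→8→3, push 4): res(10,13)=8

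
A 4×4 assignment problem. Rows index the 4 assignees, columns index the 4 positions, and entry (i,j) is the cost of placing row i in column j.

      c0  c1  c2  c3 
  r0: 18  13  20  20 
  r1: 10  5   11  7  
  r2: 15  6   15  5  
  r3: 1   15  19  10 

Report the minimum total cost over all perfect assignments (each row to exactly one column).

Minimum assignment cost: 30

optimal assignment: row0→col1 (cost 13), row1→col2 (cost 11), row2→col3 (cost 5), row3→col0 (cost 1)
total = 13 + 11 + 5 + 1 = 30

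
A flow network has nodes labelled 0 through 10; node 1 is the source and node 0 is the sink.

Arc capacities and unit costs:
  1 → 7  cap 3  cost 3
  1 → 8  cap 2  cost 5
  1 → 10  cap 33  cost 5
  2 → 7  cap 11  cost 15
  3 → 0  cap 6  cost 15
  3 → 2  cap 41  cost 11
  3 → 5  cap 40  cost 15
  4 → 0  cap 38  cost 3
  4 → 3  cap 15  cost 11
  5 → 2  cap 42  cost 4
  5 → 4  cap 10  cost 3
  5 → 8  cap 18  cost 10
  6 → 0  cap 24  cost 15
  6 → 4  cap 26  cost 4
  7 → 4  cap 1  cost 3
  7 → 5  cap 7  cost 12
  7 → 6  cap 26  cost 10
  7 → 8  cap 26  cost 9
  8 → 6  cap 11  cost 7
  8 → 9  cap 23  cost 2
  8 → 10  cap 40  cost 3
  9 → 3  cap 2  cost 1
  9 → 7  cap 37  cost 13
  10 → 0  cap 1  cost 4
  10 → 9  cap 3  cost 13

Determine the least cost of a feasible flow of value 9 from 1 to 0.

Minimum cost for 9 units: 212

shortest-cost path #1: 1→10→0 push 1 @ unit cost 9 (adds 9)
shortest-cost path #2: 1→7→4→0 push 1 @ unit cost 9 (adds 9)
shortest-cost path #3: 1→8→6→4→0 push 2 @ unit cost 19 (adds 38)
shortest-cost path #4: 1→7→6→4→0 push 2 @ unit cost 20 (adds 40)
shortest-cost path #5: 1→10→9→3→0 push 2 @ unit cost 34 (adds 68)
shortest-cost path #6: 1→10→9→7→6→4→0 push 1 @ unit cost 48 (adds 48)
total cost = 212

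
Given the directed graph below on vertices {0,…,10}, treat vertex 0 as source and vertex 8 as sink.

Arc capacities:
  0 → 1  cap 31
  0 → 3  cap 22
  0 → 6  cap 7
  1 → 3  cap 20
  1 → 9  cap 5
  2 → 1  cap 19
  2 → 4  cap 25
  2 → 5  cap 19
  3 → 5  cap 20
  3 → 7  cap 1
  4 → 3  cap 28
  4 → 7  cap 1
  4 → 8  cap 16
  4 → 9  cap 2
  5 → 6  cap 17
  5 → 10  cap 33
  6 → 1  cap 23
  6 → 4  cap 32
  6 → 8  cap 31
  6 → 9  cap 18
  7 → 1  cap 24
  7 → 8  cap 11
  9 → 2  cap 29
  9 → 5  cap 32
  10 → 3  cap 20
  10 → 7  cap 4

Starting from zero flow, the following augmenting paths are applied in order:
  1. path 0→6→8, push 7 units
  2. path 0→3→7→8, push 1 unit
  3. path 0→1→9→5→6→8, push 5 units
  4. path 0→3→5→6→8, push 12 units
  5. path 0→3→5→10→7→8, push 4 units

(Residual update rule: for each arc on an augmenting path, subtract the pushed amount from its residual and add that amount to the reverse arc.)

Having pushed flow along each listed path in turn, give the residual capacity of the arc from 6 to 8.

after path 1 (0→6→8, push 7): res(6,8)=24
after path 2 (0→3→7→8, push 1): res(6,8)=24
after path 3 (0→1→9→5→6→8, push 5): res(6,8)=19
after path 4 (0→3→5→6→8, push 12): res(6,8)=7
after path 5 (0→3→5→10→7→8, push 4): res(6,8)=7

Residual capacity of (6,8): 7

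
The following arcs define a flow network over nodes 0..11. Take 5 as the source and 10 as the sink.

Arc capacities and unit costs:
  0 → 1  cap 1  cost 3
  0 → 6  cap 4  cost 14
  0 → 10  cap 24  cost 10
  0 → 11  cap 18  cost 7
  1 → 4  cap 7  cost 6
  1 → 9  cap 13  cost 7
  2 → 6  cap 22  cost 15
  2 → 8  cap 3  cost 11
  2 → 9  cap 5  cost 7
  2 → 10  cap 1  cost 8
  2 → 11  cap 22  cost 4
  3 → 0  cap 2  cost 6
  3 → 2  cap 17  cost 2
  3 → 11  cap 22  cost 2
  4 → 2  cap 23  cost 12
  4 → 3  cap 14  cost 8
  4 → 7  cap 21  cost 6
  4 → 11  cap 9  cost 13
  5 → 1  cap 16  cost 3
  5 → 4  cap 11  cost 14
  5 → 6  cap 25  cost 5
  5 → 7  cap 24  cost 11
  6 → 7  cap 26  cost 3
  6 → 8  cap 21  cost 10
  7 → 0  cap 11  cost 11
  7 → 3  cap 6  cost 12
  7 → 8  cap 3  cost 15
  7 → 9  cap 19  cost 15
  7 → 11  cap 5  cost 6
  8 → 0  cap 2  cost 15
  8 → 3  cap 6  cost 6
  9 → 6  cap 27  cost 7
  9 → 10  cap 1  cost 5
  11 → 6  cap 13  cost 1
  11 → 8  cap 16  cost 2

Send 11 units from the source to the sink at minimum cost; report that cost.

shortest-cost path #1: 5→1→9→10 push 1 @ unit cost 15 (adds 15)
shortest-cost path #2: 5→1→4→3→2→10 push 1 @ unit cost 27 (adds 27)
shortest-cost path #3: 5→6→7→0→10 push 9 @ unit cost 29 (adds 261)
total cost = 303

Minimum cost for 11 units: 303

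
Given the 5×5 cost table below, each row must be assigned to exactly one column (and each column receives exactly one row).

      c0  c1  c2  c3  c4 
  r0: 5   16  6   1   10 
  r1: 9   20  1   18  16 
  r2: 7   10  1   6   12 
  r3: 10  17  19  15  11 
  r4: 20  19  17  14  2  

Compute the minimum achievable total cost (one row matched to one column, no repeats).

optimal assignment: row0→col3 (cost 1), row1→col2 (cost 1), row2→col1 (cost 10), row3→col0 (cost 10), row4→col4 (cost 2)
total = 1 + 1 + 10 + 10 + 2 = 24

Minimum assignment cost: 24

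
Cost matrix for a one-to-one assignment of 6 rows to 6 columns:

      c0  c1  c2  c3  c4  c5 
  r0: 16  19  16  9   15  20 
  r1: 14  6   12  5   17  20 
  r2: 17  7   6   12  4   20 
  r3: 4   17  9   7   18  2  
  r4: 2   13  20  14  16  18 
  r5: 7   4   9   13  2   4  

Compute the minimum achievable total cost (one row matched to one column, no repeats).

optimal assignment: row0→col3 (cost 9), row1→col1 (cost 6), row2→col2 (cost 6), row3→col5 (cost 2), row4→col0 (cost 2), row5→col4 (cost 2)
total = 9 + 6 + 6 + 2 + 2 + 2 = 27

Minimum assignment cost: 27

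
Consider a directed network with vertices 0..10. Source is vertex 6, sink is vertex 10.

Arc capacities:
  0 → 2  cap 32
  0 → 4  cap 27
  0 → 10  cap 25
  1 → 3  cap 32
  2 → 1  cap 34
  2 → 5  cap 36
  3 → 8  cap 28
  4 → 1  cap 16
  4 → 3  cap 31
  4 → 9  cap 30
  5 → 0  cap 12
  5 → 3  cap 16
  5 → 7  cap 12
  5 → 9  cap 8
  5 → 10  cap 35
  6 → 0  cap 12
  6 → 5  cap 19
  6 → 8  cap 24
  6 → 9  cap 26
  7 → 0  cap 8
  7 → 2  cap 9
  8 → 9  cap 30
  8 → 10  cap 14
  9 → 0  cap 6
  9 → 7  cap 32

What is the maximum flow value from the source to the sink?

Maximum flow value: 68

augment #1: 6→0→10 bottleneck 12, total now 12
augment #2: 6→5→10 bottleneck 19, total now 31
augment #3: 6→8→10 bottleneck 14, total now 45
augment #4: 6→9→0→10 bottleneck 6, total now 51
augment #5: 6→9→7→0→10 bottleneck 7, total now 58
augment #6: 6→9→7→2→5→10 bottleneck 9, total now 67
augment #7: 6→9→7→0→2→5→10 bottleneck 1, total now 68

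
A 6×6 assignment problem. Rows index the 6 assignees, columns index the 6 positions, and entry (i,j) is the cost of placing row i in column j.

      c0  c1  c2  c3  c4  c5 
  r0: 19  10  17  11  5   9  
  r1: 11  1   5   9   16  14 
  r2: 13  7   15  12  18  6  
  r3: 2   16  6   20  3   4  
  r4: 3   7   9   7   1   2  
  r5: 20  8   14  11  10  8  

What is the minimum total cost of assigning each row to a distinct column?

Minimum assignment cost: 32

one of 2 optimal assignments: row0→col4 (cost 5), row1→col1 (cost 1), row2→col5 (cost 6), row3→col2 (cost 6), row4→col0 (cost 3), row5→col3 (cost 11)
total = 5 + 1 + 6 + 6 + 3 + 11 = 32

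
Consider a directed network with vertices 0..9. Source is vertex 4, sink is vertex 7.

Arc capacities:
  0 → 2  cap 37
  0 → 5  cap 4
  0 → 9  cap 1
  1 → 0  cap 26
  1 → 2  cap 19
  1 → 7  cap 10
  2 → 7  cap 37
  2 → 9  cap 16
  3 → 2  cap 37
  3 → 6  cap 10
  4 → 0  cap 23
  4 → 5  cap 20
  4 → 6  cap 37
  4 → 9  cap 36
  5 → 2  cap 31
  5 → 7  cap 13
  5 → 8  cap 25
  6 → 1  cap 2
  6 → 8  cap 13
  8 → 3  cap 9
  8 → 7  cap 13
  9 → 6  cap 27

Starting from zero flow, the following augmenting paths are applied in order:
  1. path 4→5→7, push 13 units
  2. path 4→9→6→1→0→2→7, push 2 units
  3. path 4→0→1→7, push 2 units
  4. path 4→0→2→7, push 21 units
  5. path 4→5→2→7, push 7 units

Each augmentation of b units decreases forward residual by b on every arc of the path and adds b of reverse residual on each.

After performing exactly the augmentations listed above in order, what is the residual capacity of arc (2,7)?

after path 1 (4→5→7, push 13): res(2,7)=37
after path 2 (4→9→6→1→0→2→7, push 2): res(2,7)=35
after path 3 (4→0→1→7, push 2): res(2,7)=35
after path 4 (4→0→2→7, push 21): res(2,7)=14
after path 5 (4→5→2→7, push 7): res(2,7)=7

Residual capacity of (2,7): 7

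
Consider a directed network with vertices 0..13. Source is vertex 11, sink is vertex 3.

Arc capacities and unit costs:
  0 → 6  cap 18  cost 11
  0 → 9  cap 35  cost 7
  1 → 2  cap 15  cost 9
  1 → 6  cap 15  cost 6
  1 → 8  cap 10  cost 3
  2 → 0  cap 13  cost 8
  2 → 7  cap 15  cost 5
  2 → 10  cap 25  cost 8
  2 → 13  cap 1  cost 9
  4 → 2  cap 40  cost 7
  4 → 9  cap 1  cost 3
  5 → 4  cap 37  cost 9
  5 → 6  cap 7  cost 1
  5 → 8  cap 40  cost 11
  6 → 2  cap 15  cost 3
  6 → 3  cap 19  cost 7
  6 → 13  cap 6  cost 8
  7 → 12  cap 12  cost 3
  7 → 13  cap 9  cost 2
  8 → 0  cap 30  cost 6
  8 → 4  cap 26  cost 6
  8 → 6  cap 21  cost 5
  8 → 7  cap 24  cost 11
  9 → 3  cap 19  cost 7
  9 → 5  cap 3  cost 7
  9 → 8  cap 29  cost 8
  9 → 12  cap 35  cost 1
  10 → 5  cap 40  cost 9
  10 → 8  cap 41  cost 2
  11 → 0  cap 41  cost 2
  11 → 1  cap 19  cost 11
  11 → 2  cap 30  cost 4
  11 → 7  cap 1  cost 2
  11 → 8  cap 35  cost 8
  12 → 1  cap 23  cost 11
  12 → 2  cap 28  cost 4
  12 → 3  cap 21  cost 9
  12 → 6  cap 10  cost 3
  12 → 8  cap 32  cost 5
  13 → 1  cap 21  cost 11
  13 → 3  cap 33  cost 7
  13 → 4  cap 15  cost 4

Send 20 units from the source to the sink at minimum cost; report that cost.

shortest-cost path #1: 11→7→13→3 push 1 @ unit cost 11 (adds 11)
shortest-cost path #2: 11→0→9→3 push 19 @ unit cost 16 (adds 304)
total cost = 315

Minimum cost for 20 units: 315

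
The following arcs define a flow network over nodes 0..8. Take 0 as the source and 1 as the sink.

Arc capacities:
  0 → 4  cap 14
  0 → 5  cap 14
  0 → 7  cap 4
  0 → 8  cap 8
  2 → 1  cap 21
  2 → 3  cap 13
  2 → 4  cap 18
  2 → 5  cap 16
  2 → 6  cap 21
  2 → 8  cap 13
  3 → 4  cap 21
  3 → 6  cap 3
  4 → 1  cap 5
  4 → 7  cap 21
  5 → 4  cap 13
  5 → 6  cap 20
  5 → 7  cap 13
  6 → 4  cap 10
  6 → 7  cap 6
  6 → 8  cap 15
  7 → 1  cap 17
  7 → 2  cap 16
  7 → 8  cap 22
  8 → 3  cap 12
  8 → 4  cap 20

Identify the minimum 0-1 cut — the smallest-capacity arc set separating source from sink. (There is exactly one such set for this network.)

augment #1: 0→4→1 push 5
augment #2: 0→7→1 push 4
augment #3: 0→4→7→1 push 9
augment #4: 0→5→7→1 push 4
augment #5: 0→5→7→2→1 push 9
augment #6: 0→5→4→7→2→1 push 1
augment #7: 0→8→4→7→2→1 push 6
max flow = 38; residual-reachable set from 0 gives S-side
cut edges (S→T): {(4,1), (7,1), (7,2)} total cap 38

Min-cut arcs: {(4,1), (7,1), (7,2)} (total capacity 38)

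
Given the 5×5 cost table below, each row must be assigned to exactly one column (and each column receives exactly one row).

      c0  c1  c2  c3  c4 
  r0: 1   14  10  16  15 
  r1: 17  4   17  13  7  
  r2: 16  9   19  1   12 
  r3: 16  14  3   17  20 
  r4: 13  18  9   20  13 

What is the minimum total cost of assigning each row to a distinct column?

Minimum assignment cost: 22

optimal assignment: row0→col0 (cost 1), row1→col1 (cost 4), row2→col3 (cost 1), row3→col2 (cost 3), row4→col4 (cost 13)
total = 1 + 4 + 1 + 3 + 13 = 22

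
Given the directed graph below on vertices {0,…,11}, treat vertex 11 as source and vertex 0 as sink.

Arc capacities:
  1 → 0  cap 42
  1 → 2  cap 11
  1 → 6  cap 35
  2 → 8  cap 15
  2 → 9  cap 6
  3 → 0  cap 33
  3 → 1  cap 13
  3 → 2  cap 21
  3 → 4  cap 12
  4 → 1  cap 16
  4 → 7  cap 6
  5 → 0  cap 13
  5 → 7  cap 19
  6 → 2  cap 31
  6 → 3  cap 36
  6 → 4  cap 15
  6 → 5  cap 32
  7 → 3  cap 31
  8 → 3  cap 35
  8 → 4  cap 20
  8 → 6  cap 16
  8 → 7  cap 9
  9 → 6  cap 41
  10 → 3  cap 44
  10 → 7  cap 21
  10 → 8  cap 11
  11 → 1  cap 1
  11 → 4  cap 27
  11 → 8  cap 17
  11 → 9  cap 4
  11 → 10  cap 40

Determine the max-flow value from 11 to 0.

Maximum flow value: 76

augment #1: 11→1→0 bottleneck 1, total now 1
augment #2: 11→4→1→0 bottleneck 16, total now 17
augment #3: 11→8→3→0 bottleneck 17, total now 34
augment #4: 11→10→3→0 bottleneck 16, total now 50
augment #5: 11→9→6→5→0 bottleneck 4, total now 54
augment #6: 11→10→3→1→0 bottleneck 13, total now 67
augment #7: 11→10→8→6→5→0 bottleneck 9, total now 76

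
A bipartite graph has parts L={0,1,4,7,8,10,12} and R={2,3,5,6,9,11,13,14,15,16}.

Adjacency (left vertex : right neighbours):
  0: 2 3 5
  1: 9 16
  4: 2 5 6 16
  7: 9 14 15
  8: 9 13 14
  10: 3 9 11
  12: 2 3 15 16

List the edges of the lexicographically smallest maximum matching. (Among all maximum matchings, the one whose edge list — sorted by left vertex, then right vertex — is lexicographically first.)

Lex-smallest maximum matching: {(0,2), (1,9), (4,5), (7,14), (8,13), (10,3), (12,15)}

|M| = 7 (so the lex-smallest maximum matching has 7 edges)
process left vertices in ascending order; for each, take the smallest-labelled available neighbour that still permits 7 edges overall, or leave it unmatched if none does
lex-smallest matching: {0-2, 1-9, 4-5, 7-14, 8-13, 10-3, 12-15}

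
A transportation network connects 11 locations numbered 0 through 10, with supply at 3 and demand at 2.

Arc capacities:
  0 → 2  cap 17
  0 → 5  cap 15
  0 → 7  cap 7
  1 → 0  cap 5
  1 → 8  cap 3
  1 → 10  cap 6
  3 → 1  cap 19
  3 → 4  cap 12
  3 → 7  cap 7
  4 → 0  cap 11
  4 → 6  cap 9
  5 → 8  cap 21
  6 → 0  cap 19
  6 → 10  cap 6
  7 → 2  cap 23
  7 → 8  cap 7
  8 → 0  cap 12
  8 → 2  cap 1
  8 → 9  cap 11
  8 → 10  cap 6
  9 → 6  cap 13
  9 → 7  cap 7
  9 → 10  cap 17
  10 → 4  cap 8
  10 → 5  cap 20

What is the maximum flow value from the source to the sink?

augment #1: 3→7→2 bottleneck 7, total now 7
augment #2: 3→1→0→2 bottleneck 5, total now 12
augment #3: 3→1→8→2 bottleneck 1, total now 13
augment #4: 3→4→0→2 bottleneck 11, total now 24
augment #5: 3→1→8→0→2 bottleneck 1, total now 25
augment #6: 3→1→8→0→7→2 bottleneck 1, total now 26
augment #7: 3→4→6→0→7→2 bottleneck 1, total now 27
augment #8: 3→1→10→4→6→0→7→2 bottleneck 5, total now 32
augment #9: 3→1→10→5→8→9→7→2 bottleneck 1, total now 33

Maximum flow value: 33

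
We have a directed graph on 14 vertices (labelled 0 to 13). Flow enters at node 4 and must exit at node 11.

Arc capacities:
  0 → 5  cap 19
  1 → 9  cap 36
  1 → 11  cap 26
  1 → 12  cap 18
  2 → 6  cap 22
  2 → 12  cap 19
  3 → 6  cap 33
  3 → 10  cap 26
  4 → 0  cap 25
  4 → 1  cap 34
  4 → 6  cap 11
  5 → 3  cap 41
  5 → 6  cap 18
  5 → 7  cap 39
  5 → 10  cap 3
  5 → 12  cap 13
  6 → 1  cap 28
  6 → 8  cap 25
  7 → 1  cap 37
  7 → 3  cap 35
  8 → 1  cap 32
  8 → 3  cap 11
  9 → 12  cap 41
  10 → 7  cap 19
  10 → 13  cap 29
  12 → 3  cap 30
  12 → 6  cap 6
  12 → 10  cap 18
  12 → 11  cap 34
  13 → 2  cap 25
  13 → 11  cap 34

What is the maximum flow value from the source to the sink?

augment #1: 4→1→11 bottleneck 26, total now 26
augment #2: 4→1→12→11 bottleneck 8, total now 34
augment #3: 4→0→5→12→11 bottleneck 13, total now 47
augment #4: 4→6→1→12→11 bottleneck 10, total now 57
augment #5: 4→0→5→10→13→11 bottleneck 3, total now 60
augment #6: 4→6→1→9→12→11 bottleneck 1, total now 61
augment #7: 4→0→5→3→10→13→11 bottleneck 3, total now 64

Maximum flow value: 64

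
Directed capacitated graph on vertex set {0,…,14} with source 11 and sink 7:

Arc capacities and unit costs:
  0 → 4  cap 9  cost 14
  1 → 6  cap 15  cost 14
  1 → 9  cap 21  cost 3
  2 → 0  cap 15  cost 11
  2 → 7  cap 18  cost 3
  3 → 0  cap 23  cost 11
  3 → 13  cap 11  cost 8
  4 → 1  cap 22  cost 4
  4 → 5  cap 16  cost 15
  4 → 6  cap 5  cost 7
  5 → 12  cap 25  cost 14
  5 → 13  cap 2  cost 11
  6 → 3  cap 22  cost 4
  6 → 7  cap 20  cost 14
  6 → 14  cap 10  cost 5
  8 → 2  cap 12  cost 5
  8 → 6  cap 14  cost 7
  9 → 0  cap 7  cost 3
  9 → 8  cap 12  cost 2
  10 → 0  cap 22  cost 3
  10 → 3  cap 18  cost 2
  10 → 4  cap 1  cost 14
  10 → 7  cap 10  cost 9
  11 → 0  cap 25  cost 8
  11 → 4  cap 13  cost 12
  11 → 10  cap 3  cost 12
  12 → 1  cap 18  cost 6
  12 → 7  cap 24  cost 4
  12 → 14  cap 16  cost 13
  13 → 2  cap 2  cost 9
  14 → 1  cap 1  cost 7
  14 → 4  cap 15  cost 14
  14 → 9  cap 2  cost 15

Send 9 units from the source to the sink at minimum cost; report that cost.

Minimum cost for 9 units: 237

shortest-cost path #1: 11→10→7 push 3 @ unit cost 21 (adds 63)
shortest-cost path #2: 11→4→1→9→8→2→7 push 6 @ unit cost 29 (adds 174)
total cost = 237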